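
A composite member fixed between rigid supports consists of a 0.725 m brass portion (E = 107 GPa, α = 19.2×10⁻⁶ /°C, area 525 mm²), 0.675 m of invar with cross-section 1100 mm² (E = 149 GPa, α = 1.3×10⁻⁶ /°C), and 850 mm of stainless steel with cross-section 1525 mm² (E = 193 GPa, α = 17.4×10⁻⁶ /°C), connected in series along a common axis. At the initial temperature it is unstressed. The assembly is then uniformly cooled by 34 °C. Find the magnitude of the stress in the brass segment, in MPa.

With the walls removed the bar would change length by δ_free = Σ αᵢΔT Lᵢ = 19.2×10⁻⁶×34×725 + 1.3×10⁻⁶×34×675 + 17.4×10⁻⁶×34×850 = 1.006 mm.
Since the ends are fixed, an axial force P builds up, equal in every segment, with P · Σ Lᵢ/(AᵢEᵢ) = δ_free.
The series flexibility is Σ Lᵢ/(AᵢEᵢ) = 725/(525×107×10³) + 675/(1100×149×10³) + 850/(1525×193×10³) = 1.991×10⁻⁵ mm/N.
Hence P = δ_free / Σ(L/AE) = 1.006/1.991×10⁻⁵ = 50.52 kN (tensile).
σ_{brass} = P / A = 50520 / 525 = 96.23 MPa.

σ ≈ 96.2 MPa (tensile)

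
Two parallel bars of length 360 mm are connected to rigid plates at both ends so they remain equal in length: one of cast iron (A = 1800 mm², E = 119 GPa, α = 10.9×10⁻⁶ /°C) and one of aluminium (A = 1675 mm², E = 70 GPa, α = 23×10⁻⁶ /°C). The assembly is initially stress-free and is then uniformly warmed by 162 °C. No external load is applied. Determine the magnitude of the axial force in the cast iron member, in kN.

P ≈ 149 kN (tensile in the cast iron)

The aluminium has the larger α, so on heating it would change length more than the cast iron if both were free. The rigid plates force a common final length, so the aluminium is put into compression and the cast iron into tension, with equal and opposite forces P (no external load).
Compatibility of the two members (thermal + elastic change equal): (α₁ − α₂)ΔT = P·[1/(A₁E₁) + 1/(A₂E₂)].
|α₁ − α₂|·ΔT = 12.1×10⁻⁶ × 162 = 0.00196.
1/(A₁E₁) + 1/(A₂E₂) = 1/(1800×119×10³) + 1/(1675×70×10³) = 1.32×10⁻⁸ N⁻¹.
So P = 0.00196 / 1.32×10⁻⁸ = 148.5 kN.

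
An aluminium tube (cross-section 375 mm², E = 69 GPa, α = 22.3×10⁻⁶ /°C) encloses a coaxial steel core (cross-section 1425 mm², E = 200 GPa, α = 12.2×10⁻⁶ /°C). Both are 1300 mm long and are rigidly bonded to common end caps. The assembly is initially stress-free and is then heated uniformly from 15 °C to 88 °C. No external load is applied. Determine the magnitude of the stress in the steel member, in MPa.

The aluminium has the larger α, so on heating it would change length more than the steel if both were free. The rigid plates force a common final length, so the aluminium is put into compression and the steel into tension, with equal and opposite forces P (no external load).
Equating the net (thermal + elastic) strains gives |α₁ − α₂|·ΔT = P·[1/(A₁E₁) + 1/(A₂E₂)].
|α₁ − α₂|·ΔT = 10.1×10⁻⁶ × 73 = 0.0007373.
1/(A₁E₁) + 1/(A₂E₂) = 1/(375×69×10³) + 1/(1425×200×10³) = 4.216×10⁻⁸ N⁻¹.
P = 0.0007373 / 4.216×10⁻⁸ = 17490 N = 17.49 kN.
σ_{steel} = P/A₂ = 17490/1425 = 12.27 MPa, tensile.

σ ≈ 12.3 MPa (tensile)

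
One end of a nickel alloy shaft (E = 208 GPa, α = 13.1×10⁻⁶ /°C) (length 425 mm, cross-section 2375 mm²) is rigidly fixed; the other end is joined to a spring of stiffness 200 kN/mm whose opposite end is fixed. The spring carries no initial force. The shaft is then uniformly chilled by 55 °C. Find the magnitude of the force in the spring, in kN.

Free thermal contraction: δ_free = αΔT L = 13.1×10⁻⁶ × 55 × 425 = 0.3062 mm.
With a force P in the spring, the elastic change of the shaft is PL/(AE) and that of the spring is P/k; compatibility requires their sum to equal δ_free.
P [ L/(AE) + 1/k ] = δ_free → P [ 425/(2375×208×10³) + 1/(200×10³) ] = 0.3062.
P = 0.3062 / 5.86×10⁻⁶ = 52250 N.

P ≈ 52.3 kN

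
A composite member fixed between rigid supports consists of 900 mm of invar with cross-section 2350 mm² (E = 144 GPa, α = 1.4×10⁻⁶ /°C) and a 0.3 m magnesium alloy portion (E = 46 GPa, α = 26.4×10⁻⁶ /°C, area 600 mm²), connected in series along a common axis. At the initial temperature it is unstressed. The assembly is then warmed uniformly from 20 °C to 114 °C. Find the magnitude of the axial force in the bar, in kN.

P ≈ 63.8 kN (compressive)

If the supports were absent, the total length change would be Σ αᵢΔT Lᵢ = 1.4×10⁻⁶×94×900 + 26.4×10⁻⁶×94×300 = 0.8629 mm.
The rigid supports impose zero overall length change; the single axial force P common to all segments must satisfy P Σ Lᵢ/(AᵢEᵢ) = δ_free.
The series flexibility is Σ Lᵢ/(AᵢEᵢ) = 900/(2350×144×10³) + 300/(600×46×10³) = 1.353×10⁻⁵ mm/N.
P = 0.8629 / 1.353×10⁻⁵ = 63780 N = 63.78 kN, compressive.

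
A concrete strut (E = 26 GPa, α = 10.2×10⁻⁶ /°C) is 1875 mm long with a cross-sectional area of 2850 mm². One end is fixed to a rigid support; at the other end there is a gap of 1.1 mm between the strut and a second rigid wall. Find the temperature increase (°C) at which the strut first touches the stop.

Contact occurs when the free expansion equals the gap: αΔT L = 1.1 mm.
ΔT = 1.1 / (10.2×10⁻⁶ × 1875) = 57.52 °C.

ΔT ≈ 57.5 °C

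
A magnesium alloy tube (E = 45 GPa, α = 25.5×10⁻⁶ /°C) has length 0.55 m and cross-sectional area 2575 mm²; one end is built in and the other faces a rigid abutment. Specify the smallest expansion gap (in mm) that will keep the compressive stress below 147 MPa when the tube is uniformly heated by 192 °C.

g ≈ 0.896 mm

Free expansion if unrestrained: δ_free = αΔT L = 25.5×10⁻⁶ × 192 × 550 = 2.693 mm.
A stress of 147 MPa corresponds to the wall pushing the tube back by σL/E = 147×550/(45×10³) = 1.797 mm.
The gap must absorb the remainder: g_min = 2.693 − 1.797 = 0.8961 mm.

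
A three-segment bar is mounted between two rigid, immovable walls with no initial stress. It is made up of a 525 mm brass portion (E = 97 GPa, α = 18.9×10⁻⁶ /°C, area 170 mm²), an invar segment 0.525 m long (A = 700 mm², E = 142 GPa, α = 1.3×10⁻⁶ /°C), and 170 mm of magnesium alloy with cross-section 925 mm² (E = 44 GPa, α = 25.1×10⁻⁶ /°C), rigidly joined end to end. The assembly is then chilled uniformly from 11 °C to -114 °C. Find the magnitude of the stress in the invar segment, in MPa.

Free thermal contraction of the whole bar: Σ αᵢΔT Lᵢ = 18.9×10⁻⁶×125×525 + 1.3×10⁻⁶×125×525 + 25.1×10⁻⁶×125×170 = 1.859 mm.
The walls prevent any net length change, so an axial force P (same in every segment) develops. Compatibility: P · Σ Lᵢ/(AᵢEᵢ) = δ_free.
Σ Lᵢ/(AᵢEᵢ) = 525/(170×97×10³) + 525/(700×142×10³) + 170/(925×44×10³) = 4.13×10⁻⁵ mm/N.
P = 1.859 / 4.13×10⁻⁵ = 45020 N = 45.02 kN, tensile.
σ_{invar} = P / A = 45020 / 700 = 64.31 MPa.

σ ≈ 64.3 MPa (tensile)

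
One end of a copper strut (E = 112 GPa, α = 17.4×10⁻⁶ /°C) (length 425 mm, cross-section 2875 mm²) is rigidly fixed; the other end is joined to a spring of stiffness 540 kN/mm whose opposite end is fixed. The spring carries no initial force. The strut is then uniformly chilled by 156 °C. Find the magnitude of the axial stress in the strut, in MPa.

The unrestrained thermal change is αΔT L = 17.4×10⁻⁶ × 156 × 425 = 1.154 mm.
With a force P in the spring, the elastic change of the strut is PL/(AE) and that of the spring is P/k; compatibility requires their sum to equal δ_free.
P [ L/(AE) + 1/k ] = δ_free → P [ 425/(2875×112×10³) + 1/(540×10³) ] = 1.154.
P = 1.154 / 3.172×10⁻⁶ = 363700 N.
σ = P/A = 363700/2875 = 126.5 MPa.

σ ≈ 127 MPa (tensile)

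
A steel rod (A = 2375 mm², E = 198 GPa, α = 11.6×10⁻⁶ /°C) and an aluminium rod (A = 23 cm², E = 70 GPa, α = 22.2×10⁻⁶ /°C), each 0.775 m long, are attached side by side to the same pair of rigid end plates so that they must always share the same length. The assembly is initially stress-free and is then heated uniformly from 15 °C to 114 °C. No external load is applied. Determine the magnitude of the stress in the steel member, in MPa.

The aluminium has the larger α, so on heating it would change length more than the steel if both were free. The rigid plates force a common final length, so the aluminium is put into compression and the steel into tension, with equal and opposite forces P (no external load).
Setting the final lengths equal and cancelling L: (α₁ − α₂)ΔT = P/(A₁E₁) + P/(A₂E₂).
|α₁ − α₂|·ΔT = 10.6×10⁻⁶ × 99 = 0.001049.
1/(A₁E₁) + 1/(A₂E₂) = 1/(2375×198×10³) + 1/(2300×70×10³) = 8.338×10⁻⁹ N⁻¹.
P = 0.001049 / 8.338×10⁻⁹ = 125900 N = 125.9 kN.
σ_{steel} = P/A₁ = 125900/2375 = 52.99 MPa, tensile.

σ ≈ 53 MPa (tensile)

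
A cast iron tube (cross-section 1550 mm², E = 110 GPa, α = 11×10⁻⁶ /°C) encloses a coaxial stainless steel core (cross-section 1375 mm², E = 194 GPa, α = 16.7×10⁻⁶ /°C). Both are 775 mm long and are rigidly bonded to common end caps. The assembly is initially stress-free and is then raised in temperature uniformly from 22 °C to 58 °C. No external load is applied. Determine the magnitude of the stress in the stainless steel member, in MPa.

σ ≈ 15.5 MPa (compressive)

The stainless steel has the larger α, so on heating it would change length more than the cast iron if both were free. The rigid plates force a common final length, so the stainless steel is put into compression and the cast iron into tension, with equal and opposite forces P (no external load).
Compatibility of the two members (thermal + elastic change equal): (α₁ − α₂)ΔT = P·[1/(A₁E₁) + 1/(A₂E₂)].
|α₁ − α₂|·ΔT = 5.7×10⁻⁶ × 36 = 0.0002052.
1/(A₁E₁) + 1/(A₂E₂) = 1/(1550×110×10³) + 1/(1375×194×10³) = 9.614×10⁻⁹ N⁻¹.
P = 0.0002052 / 9.614×10⁻⁹ = 21340 N = 21.34 kN.
σ_{stainless steel} = P/A₂ = 21340/1375 = 15.52 MPa, compressive.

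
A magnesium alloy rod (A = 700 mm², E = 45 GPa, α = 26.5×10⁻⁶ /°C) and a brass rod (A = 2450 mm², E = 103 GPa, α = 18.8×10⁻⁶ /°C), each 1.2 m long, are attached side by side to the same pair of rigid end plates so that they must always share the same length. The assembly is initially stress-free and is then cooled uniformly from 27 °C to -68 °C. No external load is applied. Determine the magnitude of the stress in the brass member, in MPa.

σ ≈ 8.36 MPa (compressive)

Equilibrium of a rigid end plate with no external load gives equal and opposite internal forces ±P in the two members. Since α_{magnesium alloy} > α_{brass}, cooling drives the magnesium alloy into tension and the brass into compression.
Setting the final lengths equal and cancelling L: (α₁ − α₂)ΔT = P/(A₁E₁) + P/(A₂E₂).
|α₁ − α₂|·ΔT = 7.7×10⁻⁶ × 95 = 0.0007315.
1/(A₁E₁) + 1/(A₂E₂) = 1/(700×45×10³) + 1/(2450×103×10³) = 3.571×10⁻⁸ N⁻¹.
So P = 0.0007315 / 3.571×10⁻⁸ = 20.49 kN.
σ_{brass} = P/A₂ = 20490/2450 = 8.361 MPa, compressive.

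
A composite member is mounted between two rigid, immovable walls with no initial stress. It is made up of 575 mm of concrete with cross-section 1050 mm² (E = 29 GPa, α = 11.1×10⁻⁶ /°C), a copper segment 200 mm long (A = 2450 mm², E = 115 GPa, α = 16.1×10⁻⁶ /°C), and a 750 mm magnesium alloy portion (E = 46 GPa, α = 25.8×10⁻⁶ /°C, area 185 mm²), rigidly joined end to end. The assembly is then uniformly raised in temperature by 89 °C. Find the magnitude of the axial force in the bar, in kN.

P ≈ 23.9 kN (compressive)

Free thermal expansion of the whole bar: Σ αᵢΔT Lᵢ = 11.1×10⁻⁶×89×575 + 16.1×10⁻⁶×89×200 + 25.8×10⁻⁶×89×750 = 2.577 mm.
The walls prevent any net length change, so an axial force P (same in every segment) develops. Compatibility: P · Σ Lᵢ/(AᵢEᵢ) = δ_free.
The series flexibility is Σ Lᵢ/(AᵢEᵢ) = 575/(1050×29×10³) + 200/(2450×115×10³) + 750/(185×46×10³) = 0.0001077 mm/N.
Hence P = δ_free / Σ(L/AE) = 2.577/0.0001077 = 23.92 kN (compressive).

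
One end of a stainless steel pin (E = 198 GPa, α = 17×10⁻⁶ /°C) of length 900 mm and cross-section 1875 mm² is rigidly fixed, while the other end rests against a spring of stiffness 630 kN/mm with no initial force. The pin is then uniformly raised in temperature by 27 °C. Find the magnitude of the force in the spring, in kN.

If the spring were absent the pin would lengthen by αΔT L = 17×10⁻⁶ × 27 × 900 = 0.4131 mm.
With a force P in the spring, the elastic change of the pin is PL/(AE) and that of the spring is P/k; compatibility requires their sum to equal δ_free.
So P = δ_free / [L/(AE) + 1/k] = 0.4131 / [ 900/(1875×198×10³) + 1/(630×10³) ].
P = 0.4131 / 4.012×10⁻⁶ = 103000 N.

P ≈ 103 kN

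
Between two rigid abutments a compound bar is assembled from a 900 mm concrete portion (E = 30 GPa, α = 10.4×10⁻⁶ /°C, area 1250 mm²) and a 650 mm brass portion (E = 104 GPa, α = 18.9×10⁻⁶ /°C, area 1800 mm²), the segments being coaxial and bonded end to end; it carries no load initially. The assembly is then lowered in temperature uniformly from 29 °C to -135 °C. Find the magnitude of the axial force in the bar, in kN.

If the supports were absent, the total length change would be Σ αᵢΔT Lᵢ = 10.4×10⁻⁶×164×900 + 18.9×10⁻⁶×164×650 = 3.55 mm.
Since the ends are fixed, an axial force P builds up, equal in every segment, with P · Σ Lᵢ/(AᵢEᵢ) = δ_free.
Σ Lᵢ/(AᵢEᵢ) = 900/(1250×30×10³) + 650/(1800×104×10³) = 2.747×10⁻⁵ mm/N.
P = 3.55 / 2.747×10⁻⁵ = 129200 N = 129.2 kN, tensile.

P ≈ 129 kN (tensile)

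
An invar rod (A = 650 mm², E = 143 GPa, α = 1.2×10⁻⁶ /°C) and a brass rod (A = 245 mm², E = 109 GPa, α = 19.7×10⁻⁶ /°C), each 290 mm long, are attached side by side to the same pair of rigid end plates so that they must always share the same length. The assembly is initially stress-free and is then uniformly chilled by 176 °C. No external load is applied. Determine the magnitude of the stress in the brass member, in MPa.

The brass has the larger α, so on cooling it would change length more than the invar if both were free. The rigid plates force a common final length, so the brass is put into tension and the invar into compression, with equal and opposite forces P (no external load).
Equating the net (thermal + elastic) strains gives |α₁ − α₂|·ΔT = P·[1/(A₁E₁) + 1/(A₂E₂)].
|α₁ − α₂|·ΔT = 18.5×10⁻⁶ × 176 = 0.003256.
1/(A₁E₁) + 1/(A₂E₂) = 1/(650×143×10³) + 1/(245×109×10³) = 4.82×10⁻⁸ N⁻¹.
P = 0.003256 / 4.82×10⁻⁸ = 67550 N = 67.55 kN.
σ_{brass} = P/A₂ = 67550/245 = 275.7 MPa, tensile.

σ ≈ 276 MPa (tensile)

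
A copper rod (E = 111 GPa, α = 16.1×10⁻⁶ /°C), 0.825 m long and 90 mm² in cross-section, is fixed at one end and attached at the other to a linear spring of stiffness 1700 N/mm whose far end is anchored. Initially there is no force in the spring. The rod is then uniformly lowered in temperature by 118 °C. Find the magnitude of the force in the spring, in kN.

Free thermal contraction: δ_free = αΔT L = 16.1×10⁻⁶ × 118 × 825 = 1.567 mm.
Let P be the tensile force in the spring. The rod extends elastically by PL/(AE) and the spring stretches by P/k; together these equal δ_free.
P [ L/(AE) + 1/k ] = δ_free → P [ 825/(90×111×10³) + 1/(1700) ] = 1.567.
P = 1.567 / 0.0006708 = 2336 N.

P ≈ 2.34 kN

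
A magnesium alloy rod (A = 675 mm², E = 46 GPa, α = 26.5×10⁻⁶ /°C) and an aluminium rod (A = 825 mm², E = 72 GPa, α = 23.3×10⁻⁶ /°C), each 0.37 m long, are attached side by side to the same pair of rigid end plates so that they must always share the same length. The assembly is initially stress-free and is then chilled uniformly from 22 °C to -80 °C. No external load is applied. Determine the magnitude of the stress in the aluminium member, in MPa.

Equilibrium of a rigid end plate with no external load gives equal and opposite internal forces ±P in the two members. Since α_{magnesium alloy} > α_{aluminium}, cooling drives the magnesium alloy into tension and the aluminium into compression.
Compatibility of the two members (thermal + elastic change equal): (α₁ − α₂)ΔT = P·[1/(A₁E₁) + 1/(A₂E₂)].
|α₁ − α₂|·ΔT = 3.2×10⁻⁶ × 102 = 0.0003264.
1/(A₁E₁) + 1/(A₂E₂) = 1/(675×46×10³) + 1/(825×72×10³) = 4.904×10⁻⁸ N⁻¹.
P = 0.0003264 / 4.904×10⁻⁸ = 6656 N = 6.656 kN.
σ_{aluminium} = P/A₂ = 6656/825 = 8.067 MPa, compressive.

σ ≈ 8.07 MPa (compressive)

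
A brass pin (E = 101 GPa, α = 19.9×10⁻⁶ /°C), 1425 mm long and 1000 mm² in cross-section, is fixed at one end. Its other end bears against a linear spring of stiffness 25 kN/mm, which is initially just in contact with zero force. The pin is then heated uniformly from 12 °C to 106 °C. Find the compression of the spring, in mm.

δ ≈ 1.97 mm

If the spring were absent the pin would lengthen by αΔT L = 19.9×10⁻⁶ × 94 × 1425 = 2.666 mm.
With a force P in the spring, the elastic change of the pin is PL/(AE) and that of the spring is P/k; compatibility requires their sum to equal δ_free.
P [ L/(AE) + 1/k ] = δ_free → P [ 1425/(1000×101×10³) + 1/(25×10³) ] = 2.666.
P = 2.666 / 5.411×10⁻⁵ = 49260 N.
Spring compression = P/k = 49260/(25×10³) = 1.971 mm.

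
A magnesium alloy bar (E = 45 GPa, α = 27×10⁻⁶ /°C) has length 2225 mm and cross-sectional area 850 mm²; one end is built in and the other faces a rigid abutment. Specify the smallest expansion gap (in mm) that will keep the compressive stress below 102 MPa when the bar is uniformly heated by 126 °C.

g ≈ 2.53 mm

Free expansion if unrestrained: δ_free = αΔT L = 27×10⁻⁶ × 126 × 2225 = 7.569 mm.
A stress of 102 MPa corresponds to the wall pushing the bar back by σL/E = 102×2225/(45×10³) = 5.043 mm.
So the gap has to take up the difference, g_min = δ_free − σL/E = 7.569 − 5.043 = 2.526 mm.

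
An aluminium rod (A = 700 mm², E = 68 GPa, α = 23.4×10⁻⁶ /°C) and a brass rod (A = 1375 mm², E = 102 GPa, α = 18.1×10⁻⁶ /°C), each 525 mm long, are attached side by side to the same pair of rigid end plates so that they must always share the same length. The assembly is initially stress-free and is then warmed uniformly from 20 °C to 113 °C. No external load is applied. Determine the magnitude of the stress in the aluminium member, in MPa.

σ ≈ 25 MPa (compressive)

Both members must finish at the same length. With the larger α, the aluminium tends to over-expand; the plates restrain it, putting the aluminium in compression and the brass in tension. With no external load the two internal forces are equal and opposite, magnitude P.
Setting the final lengths equal and cancelling L: (α₁ − α₂)ΔT = P/(A₁E₁) + P/(A₂E₂).
|α₁ − α₂|·ΔT = 5.3×10⁻⁶ × 93 = 0.0004929.
1/(A₁E₁) + 1/(A₂E₂) = 1/(700×68×10³) + 1/(1375×102×10³) = 2.814×10⁻⁸ N⁻¹.
So P = 0.0004929 / 2.814×10⁻⁸ = 17.52 kN.
σ_{aluminium} = P/A₁ = 17520/700 = 25.02 MPa, compressive.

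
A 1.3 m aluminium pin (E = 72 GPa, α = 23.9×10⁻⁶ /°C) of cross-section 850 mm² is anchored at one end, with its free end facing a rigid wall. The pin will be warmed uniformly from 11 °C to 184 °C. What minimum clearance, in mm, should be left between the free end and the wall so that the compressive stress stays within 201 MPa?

Free expansion if unrestrained: δ_free = αΔT L = 23.9×10⁻⁶ × 173 × 1300 = 5.375 mm.
A stress of 201 MPa corresponds to the wall pushing the pin back by σL/E = 201×1300/(72×10³) = 3.629 mm.
So the gap has to take up the difference, g_min = δ_free − σL/E = 5.375 − 3.629 = 1.746 mm.

g ≈ 1.75 mm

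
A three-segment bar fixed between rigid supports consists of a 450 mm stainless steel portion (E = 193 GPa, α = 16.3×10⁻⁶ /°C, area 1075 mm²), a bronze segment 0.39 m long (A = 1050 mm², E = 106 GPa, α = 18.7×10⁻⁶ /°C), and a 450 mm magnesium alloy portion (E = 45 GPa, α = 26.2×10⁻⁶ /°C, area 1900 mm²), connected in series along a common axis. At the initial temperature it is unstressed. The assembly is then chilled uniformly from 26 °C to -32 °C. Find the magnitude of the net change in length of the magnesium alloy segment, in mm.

|ΔL| ≈ 0.0536 mm

With the walls removed the bar would change length by δ_free = Σ αᵢΔT Lᵢ = 16.3×10⁻⁶×58×450 + 18.7×10⁻⁶×58×390 + 26.2×10⁻⁶×58×450 = 1.532 mm.
The walls prevent any net length change, so an axial force P (same in every segment) develops. Compatibility: P · Σ Lᵢ/(AᵢEᵢ) = δ_free.
Σ Lᵢ/(AᵢEᵢ) = 450/(1075×193×10³) + 390/(1050×106×10³) + 450/(1900×45×10³) = 1.094×10⁻⁵ mm/N.
Hence P = δ_free / Σ(L/AE) = 1.532/1.094×10⁻⁵ = 140.1 kN (tensile).
For the magnesium alloy segment, free thermal change = 26.2×10⁻⁶×58×450 = 0.6838 mm and elastic change from P = 140100×450/(1900×45×10³) = 0.7374 mm; these oppose, so the net change is 0.0536 mm (segment lengthens).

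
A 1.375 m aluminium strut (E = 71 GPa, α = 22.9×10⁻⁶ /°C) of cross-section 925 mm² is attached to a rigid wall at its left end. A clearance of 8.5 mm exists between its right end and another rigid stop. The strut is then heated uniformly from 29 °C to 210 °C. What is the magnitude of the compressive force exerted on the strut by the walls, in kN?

If the wall were absent the strut would grow by αΔT L = 22.9×10⁻⁶ × 181 × 1375 = 5.699 mm.
This is smaller than the 8.5 mm clearance, so the strut expands freely without reaching the stop — the stress is zero.

P ≈ 0 kN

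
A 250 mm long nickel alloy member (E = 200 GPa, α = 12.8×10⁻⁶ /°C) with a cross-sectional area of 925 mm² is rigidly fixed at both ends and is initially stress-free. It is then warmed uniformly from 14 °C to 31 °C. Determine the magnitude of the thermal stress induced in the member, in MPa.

σ ≈ 43.5 MPa (compressive)

The supports are rigid, so the total axial strain is zero. The restrained thermal strain is ε = αΔT = 12.8×10⁻⁶ × 17 = 217.6×10⁻⁶.
σ = EαΔT = 200×10³ × 12.8×10⁻⁶ × 17 = 43.52 MPa (compressive; the member is trying to expand).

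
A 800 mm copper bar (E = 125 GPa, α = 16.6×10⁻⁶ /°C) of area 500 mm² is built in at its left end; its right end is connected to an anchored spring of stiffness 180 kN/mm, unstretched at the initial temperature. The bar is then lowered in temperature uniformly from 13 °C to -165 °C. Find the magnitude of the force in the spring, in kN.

P ≈ 129 kN

If the spring were absent the bar would shorten by αΔT L = 16.6×10⁻⁶ × 178 × 800 = 2.364 mm.
Let P be the tensile force in the spring. The bar extends elastically by PL/(AE) and the spring stretches by P/k; together these equal δ_free.
So P = δ_free / [L/(AE) + 1/k] = 2.364 / [ 800/(500×125×10³) + 1/(180×10³) ].
P = 2.364 / 1.836×10⁻⁵ = 128800 N.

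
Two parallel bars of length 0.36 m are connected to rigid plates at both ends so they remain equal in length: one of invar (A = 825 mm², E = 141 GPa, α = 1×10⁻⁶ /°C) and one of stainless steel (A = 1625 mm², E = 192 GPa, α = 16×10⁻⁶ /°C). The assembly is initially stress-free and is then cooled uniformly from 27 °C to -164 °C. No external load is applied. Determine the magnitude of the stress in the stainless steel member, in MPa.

σ ≈ 149 MPa (tensile)

The stainless steel has the larger α, so on cooling it would change length more than the invar if both were free. The rigid plates force a common final length, so the stainless steel is put into tension and the invar into compression, with equal and opposite forces P (no external load).
Compatibility of the two members (thermal + elastic change equal): (α₁ − α₂)ΔT = P·[1/(A₁E₁) + 1/(A₂E₂)].
|α₁ − α₂|·ΔT = 15×10⁻⁶ × 191 = 0.002865.
1/(A₁E₁) + 1/(A₂E₂) = 1/(825×141×10³) + 1/(1625×192×10³) = 1.18×10⁻⁸ N⁻¹.
So P = 0.002865 / 1.18×10⁻⁸ = 242.8 kN.
σ_{stainless steel} = P/A₂ = 242800/1625 = 149.4 MPa, tensile.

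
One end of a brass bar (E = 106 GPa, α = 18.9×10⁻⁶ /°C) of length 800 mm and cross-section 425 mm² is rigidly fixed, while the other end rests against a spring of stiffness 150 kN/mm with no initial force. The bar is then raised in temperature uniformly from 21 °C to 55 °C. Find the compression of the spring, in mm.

δ ≈ 0.14 mm

The unrestrained thermal change is αΔT L = 18.9×10⁻⁶ × 34 × 800 = 0.5141 mm.
Let P be the compressive force at the spring. The bar shortens elastically by PL/(AE) and the spring compresses by P/k; together these equal δ_free.
P [ L/(AE) + 1/k ] = δ_free → P [ 800/(425×106×10³) + 1/(150×10³) ] = 0.5141.
P = 0.5141 / 2.442×10⁻⁵ = 21050 N.
Spring compression = P/k = 21050/(150×10³) = 0.1403 mm.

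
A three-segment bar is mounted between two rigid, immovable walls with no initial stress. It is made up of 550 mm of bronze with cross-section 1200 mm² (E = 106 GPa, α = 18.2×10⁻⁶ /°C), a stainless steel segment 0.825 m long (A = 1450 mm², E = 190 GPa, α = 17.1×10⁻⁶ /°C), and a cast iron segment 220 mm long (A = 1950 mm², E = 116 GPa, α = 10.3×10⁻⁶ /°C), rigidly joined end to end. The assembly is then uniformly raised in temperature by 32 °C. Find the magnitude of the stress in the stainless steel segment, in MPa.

σ ≈ 70.2 MPa (compressive)

With the walls removed the bar would change length by δ_free = Σ αᵢΔT Lᵢ = 18.2×10⁻⁶×32×550 + 17.1×10⁻⁶×32×825 + 10.3×10⁻⁶×32×220 = 0.8443 mm.
The walls prevent any net length change, so an axial force P (same in every segment) develops. Compatibility: P · Σ Lᵢ/(AᵢEᵢ) = δ_free.
Σ Lᵢ/(AᵢEᵢ) = 550/(1200×106×10³) + 825/(1450×190×10³) + 220/(1950×116×10³) = 8.291×10⁻⁶ mm/N.
P = 0.8443 / 8.291×10⁻⁶ = 101800 N = 101.8 kN, compressive.
σ_{stainless steel} = P / A = 101800 / 1450 = 70.23 MPa.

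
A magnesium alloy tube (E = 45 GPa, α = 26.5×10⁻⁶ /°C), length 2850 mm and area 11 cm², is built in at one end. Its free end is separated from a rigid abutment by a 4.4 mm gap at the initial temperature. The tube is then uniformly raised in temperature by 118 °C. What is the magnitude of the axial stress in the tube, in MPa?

Free thermal elongation = αΔT L = 26.5×10⁻⁶ × 118 × 2850 = 8.912 mm.
After closing the 4.4 mm clearance, 8.912 − 4.4 = 4.512 mm of expansion remains to be suppressed by the wall.
So σ = E(δ_free − g)/L = 45×10³ × 4.512/2850 = 71.24 MPa.

σ ≈ 71.2 MPa (compressive)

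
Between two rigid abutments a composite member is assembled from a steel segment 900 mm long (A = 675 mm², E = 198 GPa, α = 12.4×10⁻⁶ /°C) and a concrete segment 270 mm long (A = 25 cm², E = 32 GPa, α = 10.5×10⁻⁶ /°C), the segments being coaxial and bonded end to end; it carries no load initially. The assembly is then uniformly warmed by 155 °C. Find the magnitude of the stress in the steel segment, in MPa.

σ ≈ 318 MPa (compressive)

Free thermal expansion of the whole bar: Σ αᵢΔT Lᵢ = 12.4×10⁻⁶×155×900 + 10.5×10⁻⁶×155×270 = 2.169 mm.
Since the ends are fixed, an axial force P builds up, equal in every segment, with P · Σ Lᵢ/(AᵢEᵢ) = δ_free.
Σ Lᵢ/(AᵢEᵢ) = 900/(675×198×10³) + 270/(2500×32×10³) = 1.011×10⁻⁵ mm/N.
So P = 2.169 / 1.011×10⁻⁵ = 214.6 kN, compressive.
σ_{steel} = P / A = 214600 / 675 = 317.9 MPa.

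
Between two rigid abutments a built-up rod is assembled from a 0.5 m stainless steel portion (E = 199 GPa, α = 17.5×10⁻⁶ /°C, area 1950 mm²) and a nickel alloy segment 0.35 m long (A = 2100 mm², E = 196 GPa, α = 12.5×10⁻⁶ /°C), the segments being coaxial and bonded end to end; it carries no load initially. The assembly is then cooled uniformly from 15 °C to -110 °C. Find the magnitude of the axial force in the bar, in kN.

P ≈ 767 kN (tensile)

Free thermal contraction of the whole bar: Σ αᵢΔT Lᵢ = 17.5×10⁻⁶×125×500 + 12.5×10⁻⁶×125×350 = 1.641 mm.
The walls prevent any net length change, so an axial force P (same in every segment) develops. Compatibility: P · Σ Lᵢ/(AᵢEᵢ) = δ_free.
The series flexibility is Σ Lᵢ/(AᵢEᵢ) = 500/(1950×199×10³) + 350/(2100×196×10³) = 2.139×10⁻⁶ mm/N.
Hence P = δ_free / Σ(L/AE) = 1.641/2.139×10⁻⁶ = 767.1 kN (tensile).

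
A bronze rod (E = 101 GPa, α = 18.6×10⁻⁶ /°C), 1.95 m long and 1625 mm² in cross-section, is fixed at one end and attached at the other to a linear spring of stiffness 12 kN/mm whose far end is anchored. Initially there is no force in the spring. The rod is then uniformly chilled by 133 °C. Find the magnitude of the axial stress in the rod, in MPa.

Free thermal contraction: δ_free = αΔT L = 18.6×10⁻⁶ × 133 × 1950 = 4.824 mm.
With a force P in the spring, the elastic change of the rod is PL/(AE) and that of the spring is P/k; compatibility requires their sum to equal δ_free.
So P = δ_free / [L/(AE) + 1/k] = 4.824 / [ 1950/(1625×101×10³) + 1/(12×10³) ].
P = 4.824 / 9.521×10⁻⁵ = 50660 N.
σ = P/A = 50660/1625 = 31.18 MPa.

σ ≈ 31.2 MPa (tensile)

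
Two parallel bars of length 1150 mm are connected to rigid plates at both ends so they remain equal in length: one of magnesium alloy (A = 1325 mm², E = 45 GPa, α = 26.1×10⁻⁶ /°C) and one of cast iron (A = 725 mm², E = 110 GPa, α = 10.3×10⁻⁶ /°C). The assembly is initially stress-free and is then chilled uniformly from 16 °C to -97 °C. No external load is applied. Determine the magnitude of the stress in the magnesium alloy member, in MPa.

Equilibrium of a rigid end plate with no external load gives equal and opposite internal forces ±P in the two members. Since α_{magnesium alloy} > α_{cast iron}, cooling drives the magnesium alloy into tension and the cast iron into compression.
Compatibility of the two members (thermal + elastic change equal): (α₁ − α₂)ΔT = P·[1/(A₁E₁) + 1/(A₂E₂)].
|α₁ − α₂|·ΔT = 15.8×10⁻⁶ × 113 = 0.001785.
1/(A₁E₁) + 1/(A₂E₂) = 1/(1325×45×10³) + 1/(725×110×10³) = 2.931×10⁻⁸ N⁻¹.
So P = 0.001785 / 2.931×10⁻⁸ = 60.91 kN.
σ_{magnesium alloy} = P/A₁ = 60910/1325 = 45.97 MPa, tensile.

σ ≈ 46 MPa (tensile)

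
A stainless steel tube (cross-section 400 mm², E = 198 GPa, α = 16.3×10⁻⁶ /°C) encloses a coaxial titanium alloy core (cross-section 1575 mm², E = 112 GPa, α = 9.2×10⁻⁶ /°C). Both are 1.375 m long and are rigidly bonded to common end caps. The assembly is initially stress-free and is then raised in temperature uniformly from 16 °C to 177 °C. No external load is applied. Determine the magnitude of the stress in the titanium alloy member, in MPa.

σ ≈ 39.7 MPa (tensile)

The stainless steel has the larger α, so on heating it would change length more than the titanium alloy if both were free. The rigid plates force a common final length, so the stainless steel is put into compression and the titanium alloy into tension, with equal and opposite forces P (no external load).
Setting the final lengths equal and cancelling L: (α₁ − α₂)ΔT = P/(A₁E₁) + P/(A₂E₂).
|α₁ − α₂|·ΔT = 7.1×10⁻⁶ × 161 = 0.001143.
1/(A₁E₁) + 1/(A₂E₂) = 1/(400×198×10³) + 1/(1575×112×10³) = 1.83×10⁻⁸ N⁻¹.
P = 0.001143 / 1.83×10⁻⁸ = 62480 N = 62.48 kN.
σ_{titanium alloy} = P/A₂ = 62480/1575 = 39.67 MPa, tensile.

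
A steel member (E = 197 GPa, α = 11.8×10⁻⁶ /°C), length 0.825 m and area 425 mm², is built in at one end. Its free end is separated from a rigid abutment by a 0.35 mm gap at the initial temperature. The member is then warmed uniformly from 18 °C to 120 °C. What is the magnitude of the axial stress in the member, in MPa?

σ ≈ 154 MPa (compressive)

Unrestrained expansion: δ_free = αΔT L = 11.8×10⁻⁶ × 102 × 825 = 0.993 mm.
This exceeds the 0.35 mm gap, so the wall pushes back. The portion of expansion that must be recovered elastically is δ_free − gap = 0.993 − 0.35 = 0.643 mm.
Compatibility: PL/(AE) = 0.643 mm, so σ = P/A = E × (0.643/825) = 153.5 MPa.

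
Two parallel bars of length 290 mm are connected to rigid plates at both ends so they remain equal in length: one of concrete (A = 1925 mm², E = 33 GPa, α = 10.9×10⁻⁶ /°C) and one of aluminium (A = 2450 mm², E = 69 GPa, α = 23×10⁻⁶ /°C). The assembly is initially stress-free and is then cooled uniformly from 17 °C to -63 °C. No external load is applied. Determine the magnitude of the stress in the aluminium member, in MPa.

Both members must finish at the same length. With the larger α, the aluminium tends to over-contract; the plates restrain it, putting the aluminium in tension and the concrete in compression. With no external load the two internal forces are equal and opposite, magnitude P.
Setting the final lengths equal and cancelling L: (α₁ − α₂)ΔT = P/(A₁E₁) + P/(A₂E₂).
|α₁ − α₂|·ΔT = 12.1×10⁻⁶ × 80 = 0.000968.
1/(A₁E₁) + 1/(A₂E₂) = 1/(1925×33×10³) + 1/(2450×69×10³) = 2.166×10⁻⁸ N⁻¹.
P = 0.000968 / 2.166×10⁻⁸ = 44700 N = 44.7 kN.
σ_{aluminium} = P/A₂ = 44700/2450 = 18.24 MPa, tensile.

σ ≈ 18.2 MPa (tensile)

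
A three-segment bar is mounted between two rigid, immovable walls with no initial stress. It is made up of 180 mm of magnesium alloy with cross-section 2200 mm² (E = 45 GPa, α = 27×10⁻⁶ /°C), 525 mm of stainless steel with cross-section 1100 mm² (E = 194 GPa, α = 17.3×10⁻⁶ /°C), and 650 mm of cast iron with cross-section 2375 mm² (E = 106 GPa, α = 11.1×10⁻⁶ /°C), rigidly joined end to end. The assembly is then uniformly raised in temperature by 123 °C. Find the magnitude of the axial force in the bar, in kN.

P ≈ 379 kN (compressive)

With the walls removed the bar would change length by δ_free = Σ αᵢΔT Lᵢ = 27×10⁻⁶×123×180 + 17.3×10⁻⁶×123×525 + 11.1×10⁻⁶×123×650 = 2.602 mm.
The walls prevent any net length change, so an axial force P (same in every segment) develops. Compatibility: P · Σ Lᵢ/(AᵢEᵢ) = δ_free.
Σ Lᵢ/(AᵢEᵢ) = 180/(2200×45×10³) + 525/(1100×194×10³) + 650/(2375×106×10³) = 6.86×10⁻⁶ mm/N.
P = 2.602 / 6.86×10⁻⁶ = 379300 N = 379.3 kN, compressive.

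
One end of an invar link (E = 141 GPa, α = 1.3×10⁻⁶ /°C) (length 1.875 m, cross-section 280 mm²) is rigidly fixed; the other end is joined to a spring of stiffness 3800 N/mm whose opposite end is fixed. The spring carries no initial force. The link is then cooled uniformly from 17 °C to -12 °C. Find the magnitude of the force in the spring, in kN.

P ≈ 0.228 kN

If the spring were absent the link would shorten by αΔT L = 1.3×10⁻⁶ × 29 × 1875 = 0.07069 mm.
Let P be the tensile force in the spring. The link extends elastically by PL/(AE) and the spring stretches by P/k; together these equal δ_free.
So P = δ_free / [L/(AE) + 1/k] = 0.07069 / [ 1875/(280×141×10³) + 1/(3800) ].
P = 0.07069 / 0.0003107 = 227.5 N.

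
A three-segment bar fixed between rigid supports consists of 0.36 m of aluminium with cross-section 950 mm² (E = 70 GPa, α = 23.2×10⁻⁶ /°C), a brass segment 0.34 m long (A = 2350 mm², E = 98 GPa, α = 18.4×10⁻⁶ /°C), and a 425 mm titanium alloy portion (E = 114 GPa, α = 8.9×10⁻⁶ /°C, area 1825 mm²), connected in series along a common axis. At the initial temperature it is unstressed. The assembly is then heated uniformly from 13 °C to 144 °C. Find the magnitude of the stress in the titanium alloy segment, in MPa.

If the supports were absent, the total length change would be Σ αᵢΔT Lᵢ = 23.2×10⁻⁶×131×360 + 18.4×10⁻⁶×131×340 + 8.9×10⁻⁶×131×425 = 2.409 mm.
The walls prevent any net length change, so an axial force P (same in every segment) develops. Compatibility: P · Σ Lᵢ/(AᵢEᵢ) = δ_free.
The series flexibility is Σ Lᵢ/(AᵢEᵢ) = 360/(950×70×10³) + 340/(2350×98×10³) + 425/(1825×114×10³) = 8.933×10⁻⁶ mm/N.
Hence P = δ_free / Σ(L/AE) = 2.409/8.933×10⁻⁶ = 269.7 kN (compressive).
σ_{titanium alloy} = P / A = 269700 / 1825 = 147.8 MPa.

σ ≈ 148 MPa (compressive)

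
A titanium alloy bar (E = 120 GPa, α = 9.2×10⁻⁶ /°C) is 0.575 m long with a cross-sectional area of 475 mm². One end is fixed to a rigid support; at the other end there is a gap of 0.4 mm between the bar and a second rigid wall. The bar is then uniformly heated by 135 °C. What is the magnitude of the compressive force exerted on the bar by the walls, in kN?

Unrestrained expansion: δ_free = αΔT L = 9.2×10⁻⁶ × 135 × 575 = 0.7141 mm.
The gap closes (δ_free > 0.4 mm) and the wall then resists a further 0.7141 − 0.4 = 0.3141 mm of expansion.
Compatibility: PL/(AE) = 0.3141 mm, so σ = P/A = E × (0.3141/575) = 65.56 MPa.
Force on the wall = σA = 65.56 × 475 mm² = 31.14 kN.

P ≈ 31.1 kN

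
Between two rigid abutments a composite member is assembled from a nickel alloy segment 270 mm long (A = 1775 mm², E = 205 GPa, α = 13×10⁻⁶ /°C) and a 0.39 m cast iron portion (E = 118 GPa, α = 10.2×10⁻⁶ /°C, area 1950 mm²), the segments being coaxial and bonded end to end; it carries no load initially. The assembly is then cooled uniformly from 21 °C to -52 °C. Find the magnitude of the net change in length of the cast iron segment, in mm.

|ΔL| ≈ 0.0898 mm

If the supports were absent, the total length change would be Σ αᵢΔT Lᵢ = 13×10⁻⁶×73×270 + 10.2×10⁻⁶×73×390 = 0.5466 mm.
Since the ends are fixed, an axial force P builds up, equal in every segment, with P · Σ Lᵢ/(AᵢEᵢ) = δ_free.
The series flexibility is Σ Lᵢ/(AᵢEᵢ) = 270/(1775×205×10³) + 390/(1950×118×10³) = 2.437×10⁻⁶ mm/N.
Hence P = δ_free / Σ(L/AE) = 0.5466/2.437×10⁻⁶ = 224.3 kN (tensile).
For the cast iron segment, free thermal change = 10.2×10⁻⁶×73×390 = 0.2904 mm and elastic change from P = 224300×390/(1950×118×10³) = 0.3802 mm; these oppose, so the net change is 0.0898 mm (segment lengthens).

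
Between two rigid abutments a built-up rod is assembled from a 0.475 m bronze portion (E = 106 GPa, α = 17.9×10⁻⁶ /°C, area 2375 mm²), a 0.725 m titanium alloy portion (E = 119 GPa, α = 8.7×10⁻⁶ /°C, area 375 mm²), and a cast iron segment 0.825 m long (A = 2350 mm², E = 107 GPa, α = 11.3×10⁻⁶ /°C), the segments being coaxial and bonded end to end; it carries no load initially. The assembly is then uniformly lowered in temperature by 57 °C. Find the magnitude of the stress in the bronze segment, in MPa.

σ ≈ 27 MPa (tensile)

Free thermal contraction of the whole bar: Σ αᵢΔT Lᵢ = 17.9×10⁻⁶×57×475 + 8.7×10⁻⁶×57×725 + 11.3×10⁻⁶×57×825 = 1.376 mm.
Since the ends are fixed, an axial force P builds up, equal in every segment, with P · Σ Lᵢ/(AᵢEᵢ) = δ_free.
Σ Lᵢ/(AᵢEᵢ) = 475/(2375×106×10³) + 725/(375×119×10³) + 825/(2350×107×10³) = 2.141×10⁻⁵ mm/N.
P = 1.376 / 2.141×10⁻⁵ = 64240 N = 64.24 kN, tensile.
σ_{bronze} = P / A = 64240 / 2375 = 27.05 MPa.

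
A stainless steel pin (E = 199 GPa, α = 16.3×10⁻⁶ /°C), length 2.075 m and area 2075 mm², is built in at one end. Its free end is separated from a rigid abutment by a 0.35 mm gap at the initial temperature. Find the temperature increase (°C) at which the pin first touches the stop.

Contact occurs when the free expansion equals the gap: αΔT L = 0.35 mm.
ΔT = 0.35 / (16.3×10⁻⁶ × 2075) = 10.35 °C.

ΔT ≈ 10.3 °C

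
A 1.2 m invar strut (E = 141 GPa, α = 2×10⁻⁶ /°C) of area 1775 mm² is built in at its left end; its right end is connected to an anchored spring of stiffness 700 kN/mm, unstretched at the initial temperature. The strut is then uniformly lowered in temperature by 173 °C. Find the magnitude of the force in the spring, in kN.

P ≈ 66.7 kN

The unrestrained thermal change is αΔT L = 2×10⁻⁶ × 173 × 1200 = 0.4152 mm.
Let P be the tensile force in the spring. The strut extends elastically by PL/(AE) and the spring stretches by P/k; together these equal δ_free.
P [ L/(AE) + 1/k ] = δ_free → P [ 1200/(1775×141×10³) + 1/(700×10³) ] = 0.4152.
P = 0.4152 / 6.223×10⁻⁶ = 66720 N.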